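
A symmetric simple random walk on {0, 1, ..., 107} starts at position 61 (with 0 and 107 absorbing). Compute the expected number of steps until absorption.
E[τ | X_0 = 61] = 2806

Let v_k = E[τ | X_0 = k]. Boundary: v_0 = v_107 = 0. Recurrence: v_k = 1 + (v_{k-1} + v_{k+1})/2 for 1 ≤ k ≤ 106. The particular solution to v_k − (v_{k-1} + v_{k+1})/2 = 1 is v_k = −k^2. Adding homogeneous solution A + B k and matching boundaries gives v_k = k (107 − k). Substituting k = 61: v_61 = 61 · 46 = 2806.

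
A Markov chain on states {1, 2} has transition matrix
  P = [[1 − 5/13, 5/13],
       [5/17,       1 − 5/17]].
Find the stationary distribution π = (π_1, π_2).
π_1 = 13/30, π_2 = 17/30

Solve πP = π with π_1 + π_2 = 1. From πP = π: π_1 · (1 − 5/13) + π_2 · 5/17 = π_1 ⇒ π_2 · 5/17 = π_1 · 5/13 ⇒ π_2/π_1 = (5/13)/(5/17) = 17/13. Together with π_1 + π_2 = 1:
  π_1 = (5/17)/(5/13 + 5/17) = (5/17)/(150/221) = 13/30,
  π_2 = (5/13)/(5/13 + 5/17) = (5/13)/(150/221) = 17/30.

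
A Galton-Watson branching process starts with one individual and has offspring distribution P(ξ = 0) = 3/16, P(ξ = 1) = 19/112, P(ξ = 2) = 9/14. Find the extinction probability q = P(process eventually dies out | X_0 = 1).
q = 7/24

The pgf is f(s) = 3/16 + 19/112·s + 9/14·s². The extinction probability q is the smallest fixed point of f in [0, 1]. Setting s = f(s):
  9/14·s² + (19/112 − 1)·s + 3/16 = 0
  9/14·s² − (3/16 + 9/14)·s + 3/16 = 0
which factors as (s − 1)·(9/14·s − 3/16) = 0, giving roots s = 1 and s = (3/16)/(9/14) = 7/24.
Mean offspring μ = 19/112 + 2·9/14 = 163/112 > 1 (supercritical), so q < 1. The extinction probability is the smaller root: q = (3/16)/(9/14) = 7/24.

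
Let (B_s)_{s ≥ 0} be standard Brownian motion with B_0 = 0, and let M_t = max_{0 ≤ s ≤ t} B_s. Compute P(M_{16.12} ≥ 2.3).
P(M_{16.12} ≥ 2.3) = 2·P(B_{16.12} ≥ 2.3) = 2(1 − Φ(2.3/√16.12)) ≈ 0.5667

By the reflection principle for Brownian motion, P(M_t ≥ a) = 2 · P(B_t ≥ a) for a ≥ 0. Since B_t ~ N(0, t), P(B_t ≥ 2.3) = 1 − Φ(2.3/√t) = 1 − Φ(2.3/√16.12) = 1 − Φ(0.5729). So
  P(M_{16.12} ≥ 2.3) = 2(1 − Φ(0.5729)) ≈ 0.5667.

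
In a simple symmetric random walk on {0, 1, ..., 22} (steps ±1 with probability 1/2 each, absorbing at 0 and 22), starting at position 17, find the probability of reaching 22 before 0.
P(hit 22 before 0) = 17/22

Let u_k = P(hit 22 before 0 | start at k). Then u_0 = 0, u_22 = 1, and u_k = u_{k-1}/2 + u_{k+1}/2 for 1 ≤ k ≤ 21. This harmonic recurrence is solved by u_k = k/22, giving u_17 = 17/22.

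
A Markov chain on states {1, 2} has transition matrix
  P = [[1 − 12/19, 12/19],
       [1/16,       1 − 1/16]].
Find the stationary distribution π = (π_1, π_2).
π_1 = 19/211, π_2 = 192/211

Solve πP = π with π_1 + π_2 = 1. From πP = π: π_1 · (1 − 12/19) + π_2 · 1/16 = π_1 ⇒ π_2 · 1/16 = π_1 · 12/19 ⇒ π_2/π_1 = (12/19)/(1/16) = 192/19. Together with π_1 + π_2 = 1:
  π_1 = (1/16)/(12/19 + 1/16) = (1/16)/(211/304) = 19/211,
  π_2 = (12/19)/(12/19 + 1/16) = (12/19)/(211/304) = 192/211.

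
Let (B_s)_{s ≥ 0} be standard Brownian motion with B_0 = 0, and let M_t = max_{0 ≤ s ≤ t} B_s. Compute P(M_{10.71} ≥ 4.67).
P(M_{10.71} ≥ 4.67) = 2·P(B_{10.71} ≥ 4.67) = 2(1 − Φ(4.67/√10.71)) ≈ 0.1536

By the reflection principle for Brownian motion, P(M_t ≥ a) = 2 · P(B_t ≥ a) for a ≥ 0. Since B_t ~ N(0, t), P(B_t ≥ 4.67) = 1 − Φ(4.67/√t) = 1 − Φ(4.67/√10.71) = 1 − Φ(1.4270). So
  P(M_{10.71} ≥ 4.67) = 2(1 − Φ(1.4270)) ≈ 0.1536.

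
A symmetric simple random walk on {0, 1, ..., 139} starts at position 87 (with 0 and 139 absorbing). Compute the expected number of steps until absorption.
E[τ | X_0 = 87] = 4524

Let v_k = E[τ | X_0 = k]. Boundary: v_0 = v_139 = 0. Recurrence: v_k = 1 + (v_{k-1} + v_{k+1})/2 for 1 ≤ k ≤ 138. The particular solution to v_k − (v_{k-1} + v_{k+1})/2 = 1 is v_k = −k^2. Adding homogeneous solution A + B k and matching boundaries gives v_k = k (139 − k). Substituting k = 87: v_87 = 87 · 52 = 4524.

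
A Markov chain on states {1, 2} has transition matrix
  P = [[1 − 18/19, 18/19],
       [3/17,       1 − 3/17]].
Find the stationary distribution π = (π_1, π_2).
π_1 = 19/121, π_2 = 102/121

Solve πP = π with π_1 + π_2 = 1. From πP = π: π_1 · (1 − 18/19) + π_2 · 3/17 = π_1 ⇒ π_2 · 3/17 = π_1 · 18/19 ⇒ π_2/π_1 = (18/19)/(3/17) = 102/19. Together with π_1 + π_2 = 1:
  π_1 = (3/17)/(18/19 + 3/17) = (3/17)/(363/323) = 19/121,
  π_2 = (18/19)/(18/19 + 3/17) = (18/19)/(363/323) = 102/121.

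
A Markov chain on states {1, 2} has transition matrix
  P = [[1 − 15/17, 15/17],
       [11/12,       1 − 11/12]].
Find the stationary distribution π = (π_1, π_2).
π_1 = 187/367, π_2 = 180/367

Solve πP = π with π_1 + π_2 = 1. From πP = π: π_1 · (1 − 15/17) + π_2 · 11/12 = π_1 ⇒ π_2 · 11/12 = π_1 · 15/17 ⇒ π_2/π_1 = (15/17)/(11/12) = 180/187. Together with π_1 + π_2 = 1:
  π_1 = (11/12)/(15/17 + 11/12) = (11/12)/(367/204) = 187/367,
  π_2 = (15/17)/(15/17 + 11/12) = (15/17)/(367/204) = 180/367.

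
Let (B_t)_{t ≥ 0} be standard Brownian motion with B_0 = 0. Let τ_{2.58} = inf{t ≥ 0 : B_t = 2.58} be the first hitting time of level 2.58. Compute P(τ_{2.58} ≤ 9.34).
P(τ_{2.58} ≤ 9.34) = 2(1 − Φ(2.58/√9.34)) = 2(1 − Φ(0.8442)) ≈ 0.3986

By the reflection principle for standard BM, P(τ_b ≤ t) = 2 · P(B_t ≥ b). Since B_t ~ N(0, t), P(B_t ≥ 2.58) = 1 − Φ(2.58/√t) = 1 − Φ(2.58/√9.34) = 1 − Φ(0.8442) ≈ 0.19928. Doubling: P(τ_{2.58} ≤ 9.34) ≈ 2 · 0.19928 = 0.39856 ≈ 0.3986.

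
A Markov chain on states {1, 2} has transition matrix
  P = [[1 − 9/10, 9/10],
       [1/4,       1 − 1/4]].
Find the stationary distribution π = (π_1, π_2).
π_1 = 5/23, π_2 = 18/23

Solve πP = π with π_1 + π_2 = 1. From πP = π: π_1 · (1 − 9/10) + π_2 · 1/4 = π_1 ⇒ π_2 · 1/4 = π_1 · 9/10 ⇒ π_2/π_1 = (9/10)/(1/4) = 18/5. Together with π_1 + π_2 = 1:
  π_1 = (1/4)/(9/10 + 1/4) = (1/4)/(23/20) = 5/23,
  π_2 = (9/10)/(9/10 + 1/4) = (9/10)/(23/20) = 18/23.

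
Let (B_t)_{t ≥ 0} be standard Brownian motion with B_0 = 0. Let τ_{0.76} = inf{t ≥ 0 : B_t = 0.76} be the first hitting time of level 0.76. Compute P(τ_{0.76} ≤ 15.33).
P(τ_{0.76} ≤ 15.33) = 2(1 − Φ(0.76/√15.33)) = 2(1 − Φ(0.1941)) ≈ 0.8461

By the reflection principle for standard BM, P(τ_b ≤ t) = 2 · P(B_t ≥ b). Since B_t ~ N(0, t), P(B_t ≥ 0.76) = 1 − Φ(0.76/√t) = 1 − Φ(0.76/√15.33) = 1 − Φ(0.1941) ≈ 0.42305. Doubling: P(τ_{0.76} ≤ 15.33) ≈ 2 · 0.42305 = 0.84610 ≈ 0.8461.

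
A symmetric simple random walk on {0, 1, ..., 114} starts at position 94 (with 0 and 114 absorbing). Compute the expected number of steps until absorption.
E[τ | X_0 = 94] = 1880

Let v_k = E[τ | X_0 = k]. Boundary: v_0 = v_114 = 0. Recurrence: v_k = 1 + (v_{k-1} + v_{k+1})/2 for 1 ≤ k ≤ 113. The particular solution to v_k − (v_{k-1} + v_{k+1})/2 = 1 is v_k = −k^2. Adding homogeneous solution A + B k and matching boundaries gives v_k = k (114 − k). Substituting k = 94: v_94 = 94 · 20 = 1880.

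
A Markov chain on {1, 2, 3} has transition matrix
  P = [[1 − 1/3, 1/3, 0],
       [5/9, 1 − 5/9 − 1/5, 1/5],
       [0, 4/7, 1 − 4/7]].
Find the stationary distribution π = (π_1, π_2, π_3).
π = (100/181, 60/181, 21/181)

This is a birth-death chain on three states, which satisfies detailed balance: π_1 · P_{12} = π_2 · P_{21} and π_2 · P_{23} = π_3 · P_{32}.
From π_1 · 1/3 = π_2 · 5/9: π_2/π_1 = (1/3)/(5/9) = 3/5.
From π_2 · 1/5 = π_3 · 4/7: π_3/π_2 = (1/5)/(4/7) = 7/20.
Take π_1 proportional to 1; then unnormalized π = (1, 3/5, 21/100). Normalize by dividing by the sum 181/100:
  π = (100/181, 60/181, 21/181).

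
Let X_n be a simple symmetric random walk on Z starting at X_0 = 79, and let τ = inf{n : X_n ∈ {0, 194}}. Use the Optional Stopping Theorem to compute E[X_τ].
E[X_τ] = 79

X_n is a martingale and τ is a bounded-mean stopping time (indeed τ is finite a.s. with bounded expectation since the walk is in a bounded region). By the OST, E[X_τ] = E[X_0] = 79. Equivalently: E[X_τ] = 194 · P(hit 194 first) + 0 · P(hit 0 first) = 194 · (79/194) = 79.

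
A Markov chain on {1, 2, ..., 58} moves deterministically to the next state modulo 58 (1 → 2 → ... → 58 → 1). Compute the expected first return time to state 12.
E[T_12 | X_0 = 12] = 58

The chain cycles deterministically, so starting at state 12 it returns in exactly 58 steps. Equivalently, the stationary distribution is uniform π_j = 1/58 for every state j, so by Kac's formula E[T_12] = 1/π_12 = 58.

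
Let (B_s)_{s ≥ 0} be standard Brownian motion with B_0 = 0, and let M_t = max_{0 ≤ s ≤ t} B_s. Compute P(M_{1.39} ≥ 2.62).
P(M_{1.39} ≥ 2.62) = 2·P(B_{1.39} ≥ 2.62) = 2(1 − Φ(2.62/√1.39)) ≈ 0.0263

By the reflection principle for Brownian motion, P(M_t ≥ a) = 2 · P(B_t ≥ a) for a ≥ 0. Since B_t ~ N(0, t), P(B_t ≥ 2.62) = 1 − Φ(2.62/√t) = 1 − Φ(2.62/√1.39) = 1 − Φ(2.2223). So
  P(M_{1.39} ≥ 2.62) = 2(1 − Φ(2.2223)) ≈ 0.0263.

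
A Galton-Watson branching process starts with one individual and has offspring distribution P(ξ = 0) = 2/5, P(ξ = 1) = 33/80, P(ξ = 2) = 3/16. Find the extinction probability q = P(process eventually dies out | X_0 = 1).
q = 1

Mean offspring μ = 0·2/5 + 1·33/80 + 2·3/16 = 63/80 ≤ 1. For μ ≤ 1 with offspring not concentrated at 1, the Galton-Watson process goes extinct almost surely, so q = 1.
(Algebraic check: The pgf is f(s) = 2/5 + 33/80·s + 3/16·s². The extinction probability q is the smallest fixed point of f in [0, 1]. Setting s = f(s):
  3/16·s² + (33/80 − 1)·s + 2/5 = 0
  3/16·s² − (2/5 + 3/16)·s + 2/5 = 0
which factors as (s − 1)·(3/16·s − 2/5) = 0, giving roots s = 1 and s = (2/5)/(3/16) = 32/15. Since 32/15 ≥ 1, the smallest root in [0, 1] is s = 1.)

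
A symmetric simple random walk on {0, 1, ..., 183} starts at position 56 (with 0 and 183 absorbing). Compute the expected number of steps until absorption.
E[τ | X_0 = 56] = 7112

Let v_k = E[τ | X_0 = k]. Boundary: v_0 = v_183 = 0. Recurrence: v_k = 1 + (v_{k-1} + v_{k+1})/2 for 1 ≤ k ≤ 182. The particular solution to v_k − (v_{k-1} + v_{k+1})/2 = 1 is v_k = −k^2. Adding homogeneous solution A + B k and matching boundaries gives v_k = k (183 − k). Substituting k = 56: v_56 = 56 · 127 = 7112.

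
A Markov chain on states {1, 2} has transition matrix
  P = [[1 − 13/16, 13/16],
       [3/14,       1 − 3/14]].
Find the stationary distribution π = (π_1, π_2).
π_1 = 24/115, π_2 = 91/115

Solve πP = π with π_1 + π_2 = 1. From πP = π: π_1 · (1 − 13/16) + π_2 · 3/14 = π_1 ⇒ π_2 · 3/14 = π_1 · 13/16 ⇒ π_2/π_1 = (13/16)/(3/14) = 91/24. Together with π_1 + π_2 = 1:
  π_1 = (3/14)/(13/16 + 3/14) = (3/14)/(115/112) = 24/115,
  π_2 = (13/16)/(13/16 + 3/14) = (13/16)/(115/112) = 91/115.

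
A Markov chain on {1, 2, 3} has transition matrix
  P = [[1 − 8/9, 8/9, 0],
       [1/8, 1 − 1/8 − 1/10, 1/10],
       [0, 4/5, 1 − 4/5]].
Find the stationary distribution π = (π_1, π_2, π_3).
π = (1/9, 64/81, 8/81)

This is a birth-death chain on three states, which satisfies detailed balance: π_1 · P_{12} = π_2 · P_{21} and π_2 · P_{23} = π_3 · P_{32}.
From π_1 · 8/9 = π_2 · 1/8: π_2/π_1 = (8/9)/(1/8) = 64/9.
From π_2 · 1/10 = π_3 · 4/5: π_3/π_2 = (1/10)/(4/5) = 1/8.
Take π_1 proportional to 1; then unnormalized π = (1, 64/9, 8/9). Normalize by dividing by the sum 9:
  π = (1/9, 64/81, 8/81).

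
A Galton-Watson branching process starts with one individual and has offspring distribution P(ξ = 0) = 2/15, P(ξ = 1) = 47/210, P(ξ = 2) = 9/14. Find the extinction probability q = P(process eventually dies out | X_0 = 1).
q = 28/135

The pgf is f(s) = 2/15 + 47/210·s + 9/14·s². The extinction probability q is the smallest fixed point of f in [0, 1]. Setting s = f(s):
  9/14·s² + (47/210 − 1)·s + 2/15 = 0
  9/14·s² − (2/15 + 9/14)·s + 2/15 = 0
which factors as (s − 1)·(9/14·s − 2/15) = 0, giving roots s = 1 and s = (2/15)/(9/14) = 28/135.
Mean offspring μ = 47/210 + 2·9/14 = 317/210 > 1 (supercritical), so q < 1. The extinction probability is the smaller root: q = (2/15)/(9/14) = 28/135.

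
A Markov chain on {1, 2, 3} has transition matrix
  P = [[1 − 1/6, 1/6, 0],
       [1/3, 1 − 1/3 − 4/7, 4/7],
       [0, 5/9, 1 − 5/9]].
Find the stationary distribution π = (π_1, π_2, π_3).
π = (70/141, 35/141, 12/47)

This is a birth-death chain on three states, which satisfies detailed balance: π_1 · P_{12} = π_2 · P_{21} and π_2 · P_{23} = π_3 · P_{32}.
From π_1 · 1/6 = π_2 · 1/3: π_2/π_1 = (1/6)/(1/3) = 1/2.
From π_2 · 4/7 = π_3 · 5/9: π_3/π_2 = (4/7)/(5/9) = 36/35.
Take π_1 proportional to 1; then unnormalized π = (1, 1/2, 18/35). Normalize by dividing by the sum 141/70:
  π = (70/141, 35/141, 12/47).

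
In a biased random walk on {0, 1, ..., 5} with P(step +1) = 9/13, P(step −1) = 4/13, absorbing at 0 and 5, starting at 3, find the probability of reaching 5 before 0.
P(hit 5 before 0) = (1 − (4/9)^3) / (1 − (4/9)^5) = 10773/11605

Let u_k denote P(reach 5 before 0 | start at k). Boundary: u_0 = 0, u_5 = 1. Recurrence: u_k = 9/13·u_{k+1} + 4/13·u_{k-1} for 1 ≤ k ≤ 4. Try u_k = A + B·r^k with r = q/p = (4/13)/(9/13) = 4/9. Substitution satisfies the recurrence; boundary conditions give:
  u_k = (1 − r^k) / (1 − r^N) = (1 − (4/9)^3) / (1 − (4/9)^5) = 10773/11605.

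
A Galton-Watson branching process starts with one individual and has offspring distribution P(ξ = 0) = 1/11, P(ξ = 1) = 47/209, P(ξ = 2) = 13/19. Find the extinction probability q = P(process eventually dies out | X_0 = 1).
q = 19/143

The pgf is f(s) = 1/11 + 47/209·s + 13/19·s². The extinction probability q is the smallest fixed point of f in [0, 1]. Setting s = f(s):
  13/19·s² + (47/209 − 1)·s + 1/11 = 0
  13/19·s² − (1/11 + 13/19)·s + 1/11 = 0
which factors as (s − 1)·(13/19·s − 1/11) = 0, giving roots s = 1 and s = (1/11)/(13/19) = 19/143.
Mean offspring μ = 47/209 + 2·13/19 = 333/209 > 1 (supercritical), so q < 1. The extinction probability is the smaller root: q = (1/11)/(13/19) = 19/143.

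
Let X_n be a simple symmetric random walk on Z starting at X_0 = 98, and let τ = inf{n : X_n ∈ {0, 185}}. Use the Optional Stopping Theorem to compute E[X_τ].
E[X_τ] = 98

X_n is a martingale and τ is a bounded-mean stopping time (indeed τ is finite a.s. with bounded expectation since the walk is in a bounded region). By the OST, E[X_τ] = E[X_0] = 98. Equivalently: E[X_τ] = 185 · P(hit 185 first) + 0 · P(hit 0 first) = 185 · (98/185) = 98.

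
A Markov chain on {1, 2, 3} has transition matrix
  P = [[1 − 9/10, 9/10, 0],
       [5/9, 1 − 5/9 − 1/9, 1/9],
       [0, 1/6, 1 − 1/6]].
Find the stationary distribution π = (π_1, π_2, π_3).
π = (10/37, 81/185, 54/185)

This is a birth-death chain on three states, which satisfies detailed balance: π_1 · P_{12} = π_2 · P_{21} and π_2 · P_{23} = π_3 · P_{32}.
From π_1 · 9/10 = π_2 · 5/9: π_2/π_1 = (9/10)/(5/9) = 81/50.
From π_2 · 1/9 = π_3 · 1/6: π_3/π_2 = (1/9)/(1/6) = 2/3.
Take π_1 proportional to 1; then unnormalized π = (1, 81/50, 27/25). Normalize by dividing by the sum 37/10:
  π = (10/37, 81/185, 54/185).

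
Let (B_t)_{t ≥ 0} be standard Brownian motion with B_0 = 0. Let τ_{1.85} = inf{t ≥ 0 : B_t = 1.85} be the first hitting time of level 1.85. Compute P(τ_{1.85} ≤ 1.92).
P(τ_{1.85} ≤ 1.92) = 2(1 − Φ(1.85/√1.92)) = 2(1 − Φ(1.3351)) ≈ 0.1818

By the reflection principle for standard BM, P(τ_b ≤ t) = 2 · P(B_t ≥ b). Since B_t ~ N(0, t), P(B_t ≥ 1.85) = 1 − Φ(1.85/√t) = 1 − Φ(1.85/√1.92) = 1 − Φ(1.3351) ≈ 0.09092. Doubling: P(τ_{1.85} ≤ 1.92) ≈ 2 · 0.09092 = 0.18184 ≈ 0.1818.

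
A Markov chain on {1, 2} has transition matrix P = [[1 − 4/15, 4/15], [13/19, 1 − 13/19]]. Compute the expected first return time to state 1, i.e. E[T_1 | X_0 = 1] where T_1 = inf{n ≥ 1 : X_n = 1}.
E[T_1 | X_0 = 1] = 1/π_1 = 271/195

For an irreducible recurrent Markov chain with stationary distribution π, E[T_i | X_0 = i] = 1/π_i (Kac's formula). Here π_1 = (13/19)/(4/15 + 13/19) = (13/19)/(271/285) = 195/271, so E[T_1 | X_0 = 1] = 1/π_1 = (4/15 + 13/19)/(13/19) = (271/285)/(13/19) = 271/195.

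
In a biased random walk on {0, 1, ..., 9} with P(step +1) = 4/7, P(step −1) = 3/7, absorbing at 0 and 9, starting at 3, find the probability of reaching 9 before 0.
P(hit 9 before 0) = (1 − (3/4)^3) / (1 − (3/4)^9) = 4096/6553

Let u_k denote P(reach 9 before 0 | start at k). Boundary: u_0 = 0, u_9 = 1. Recurrence: u_k = 4/7·u_{k+1} + 3/7·u_{k-1} for 1 ≤ k ≤ 8. Try u_k = A + B·r^k with r = q/p = (3/7)/(4/7) = 3/4. Substitution satisfies the recurrence; boundary conditions give:
  u_k = (1 − r^k) / (1 − r^N) = (1 − (3/4)^3) / (1 − (3/4)^9) = 4096/6553.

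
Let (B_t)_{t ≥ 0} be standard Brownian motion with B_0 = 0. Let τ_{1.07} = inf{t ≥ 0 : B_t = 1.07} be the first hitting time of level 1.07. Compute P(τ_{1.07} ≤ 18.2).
P(τ_{1.07} ≤ 18.2) = 2(1 − Φ(1.07/√18.2)) = 2(1 − Φ(0.2508)) ≈ 0.8020

By the reflection principle for standard BM, P(τ_b ≤ t) = 2 · P(B_t ≥ b). Since B_t ~ N(0, t), P(B_t ≥ 1.07) = 1 − Φ(1.07/√t) = 1 − Φ(1.07/√18.2) = 1 − Φ(0.2508) ≈ 0.40098. Doubling: P(τ_{1.07} ≤ 18.2) ≈ 2 · 0.40098 = 0.80196 ≈ 0.8020.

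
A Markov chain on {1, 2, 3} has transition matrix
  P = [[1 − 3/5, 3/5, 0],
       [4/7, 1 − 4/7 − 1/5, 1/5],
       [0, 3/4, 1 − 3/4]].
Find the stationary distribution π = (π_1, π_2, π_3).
π = (100/233, 105/233, 28/233)

This is a birth-death chain on three states, which satisfies detailed balance: π_1 · P_{12} = π_2 · P_{21} and π_2 · P_{23} = π_3 · P_{32}.
From π_1 · 3/5 = π_2 · 4/7: π_2/π_1 = (3/5)/(4/7) = 21/20.
From π_2 · 1/5 = π_3 · 3/4: π_3/π_2 = (1/5)/(3/4) = 4/15.
Take π_1 proportional to 1; then unnormalized π = (1, 21/20, 7/25). Normalize by dividing by the sum 233/100:
  π = (100/233, 105/233, 28/233).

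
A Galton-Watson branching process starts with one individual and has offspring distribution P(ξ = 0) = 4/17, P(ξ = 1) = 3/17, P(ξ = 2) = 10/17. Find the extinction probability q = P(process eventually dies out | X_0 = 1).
q = 2/5

The pgf is f(s) = 4/17 + 3/17·s + 10/17·s². The extinction probability q is the smallest fixed point of f in [0, 1]. Setting s = f(s):
  10/17·s² + (3/17 − 1)·s + 4/17 = 0
  10/17·s² − (4/17 + 10/17)·s + 4/17 = 0
which factors as (s − 1)·(10/17·s − 4/17) = 0, giving roots s = 1 and s = (4/17)/(10/17) = 2/5.
Mean offspring μ = 3/17 + 2·10/17 = 23/17 > 1 (supercritical), so q < 1. The extinction probability is the smaller root: q = (4/17)/(10/17) = 2/5.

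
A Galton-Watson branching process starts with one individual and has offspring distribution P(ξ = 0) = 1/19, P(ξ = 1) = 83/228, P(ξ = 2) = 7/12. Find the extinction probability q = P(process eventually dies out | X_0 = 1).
q = 12/133

The pgf is f(s) = 1/19 + 83/228·s + 7/12·s². The extinction probability q is the smallest fixed point of f in [0, 1]. Setting s = f(s):
  7/12·s² + (83/228 − 1)·s + 1/19 = 0
  7/12·s² − (1/19 + 7/12)·s + 1/19 = 0
which factors as (s − 1)·(7/12·s − 1/19) = 0, giving roots s = 1 and s = (1/19)/(7/12) = 12/133.
Mean offspring μ = 83/228 + 2·7/12 = 349/228 > 1 (supercritical), so q < 1. The extinction probability is the smaller root: q = (1/19)/(7/12) = 12/133.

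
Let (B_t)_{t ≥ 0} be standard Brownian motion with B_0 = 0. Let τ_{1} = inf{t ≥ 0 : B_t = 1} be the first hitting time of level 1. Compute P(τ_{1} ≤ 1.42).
P(τ_{1} ≤ 1.42) = 2(1 − Φ(1/√1.42)) = 2(1 − Φ(0.8392)) ≈ 0.4014

By the reflection principle for standard BM, P(τ_b ≤ t) = 2 · P(B_t ≥ b). Since B_t ~ N(0, t), P(B_t ≥ 1) = 1 − Φ(1/√t) = 1 − Φ(1/√1.42) = 1 − Φ(0.8392) ≈ 0.20068. Doubling: P(τ_{1} ≤ 1.42) ≈ 2 · 0.20068 = 0.40136 ≈ 0.4014.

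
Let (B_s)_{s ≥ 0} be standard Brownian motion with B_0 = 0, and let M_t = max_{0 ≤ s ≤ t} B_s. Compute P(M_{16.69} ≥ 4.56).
P(M_{16.69} ≥ 4.56) = 2·P(B_{16.69} ≥ 4.56) = 2(1 − Φ(4.56/√16.69)) ≈ 0.2643

By the reflection principle for Brownian motion, P(M_t ≥ a) = 2 · P(B_t ≥ a) for a ≥ 0. Since B_t ~ N(0, t), P(B_t ≥ 4.56) = 1 − Φ(4.56/√t) = 1 − Φ(4.56/√16.69) = 1 − Φ(1.1162). So
  P(M_{16.69} ≥ 4.56) = 2(1 − Φ(1.1162)) ≈ 0.2643.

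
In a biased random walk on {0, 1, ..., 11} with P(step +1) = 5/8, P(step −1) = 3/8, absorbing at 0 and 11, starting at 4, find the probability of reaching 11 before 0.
P(hit 11 before 0) = (1 − (3/5)^4) / (1 − (3/5)^11) = 21250000/24325489

Let u_k denote P(reach 11 before 0 | start at k). Boundary: u_0 = 0, u_11 = 1. Recurrence: u_k = 5/8·u_{k+1} + 3/8·u_{k-1} for 1 ≤ k ≤ 10. Try u_k = A + B·r^k with r = q/p = (3/8)/(5/8) = 3/5. Substitution satisfies the recurrence; boundary conditions give:
  u_k = (1 − r^k) / (1 − r^N) = (1 − (3/5)^4) / (1 − (3/5)^11) = 21250000/24325489.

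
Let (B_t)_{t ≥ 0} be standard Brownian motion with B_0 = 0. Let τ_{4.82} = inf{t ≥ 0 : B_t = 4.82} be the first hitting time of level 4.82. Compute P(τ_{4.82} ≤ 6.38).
P(τ_{4.82} ≤ 6.38) = 2(1 − Φ(4.82/√6.38)) = 2(1 − Φ(1.9083)) ≈ 0.0564

By the reflection principle for standard BM, P(τ_b ≤ t) = 2 · P(B_t ≥ b). Since B_t ~ N(0, t), P(B_t ≥ 4.82) = 1 − Φ(4.82/√t) = 1 − Φ(4.82/√6.38) = 1 − Φ(1.9083) ≈ 0.02818. Doubling: P(τ_{4.82} ≤ 6.38) ≈ 2 · 0.02818 = 0.05636 ≈ 0.0564.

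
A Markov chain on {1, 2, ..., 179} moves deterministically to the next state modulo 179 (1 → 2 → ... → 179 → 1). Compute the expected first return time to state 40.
E[T_40 | X_0 = 40] = 179

The chain cycles deterministically, so starting at state 40 it returns in exactly 179 steps. Equivalently, the stationary distribution is uniform π_j = 1/179 for every state j, so by Kac's formula E[T_40] = 1/π_40 = 179.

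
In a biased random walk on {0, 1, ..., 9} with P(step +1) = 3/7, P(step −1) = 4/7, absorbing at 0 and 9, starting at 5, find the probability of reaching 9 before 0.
P(hit 9 before 0) = (1 − (4/3)^5) / (1 − (4/3)^9) = 63261/242461

Let u_k denote P(reach 9 before 0 | start at k). Boundary: u_0 = 0, u_9 = 1. Recurrence: u_k = 3/7·u_{k+1} + 4/7·u_{k-1} for 1 ≤ k ≤ 8. Try u_k = A + B·r^k with r = q/p = (4/7)/(3/7) = 4/3. Substitution satisfies the recurrence; boundary conditions give:
  u_k = (1 − r^k) / (1 − r^N) = (1 − (4/3)^5) / (1 − (4/3)^9) = 63261/242461.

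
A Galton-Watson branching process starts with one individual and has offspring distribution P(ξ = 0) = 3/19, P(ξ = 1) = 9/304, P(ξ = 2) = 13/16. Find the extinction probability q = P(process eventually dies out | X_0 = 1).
q = 48/247

The pgf is f(s) = 3/19 + 9/304·s + 13/16·s². The extinction probability q is the smallest fixed point of f in [0, 1]. Setting s = f(s):
  13/16·s² + (9/304 − 1)·s + 3/19 = 0
  13/16·s² − (3/19 + 13/16)·s + 3/19 = 0
which factors as (s − 1)·(13/16·s − 3/19) = 0, giving roots s = 1 and s = (3/19)/(13/16) = 48/247.
Mean offspring μ = 9/304 + 2·13/16 = 503/304 > 1 (supercritical), so q < 1. The extinction probability is the smaller root: q = (3/19)/(13/16) = 48/247.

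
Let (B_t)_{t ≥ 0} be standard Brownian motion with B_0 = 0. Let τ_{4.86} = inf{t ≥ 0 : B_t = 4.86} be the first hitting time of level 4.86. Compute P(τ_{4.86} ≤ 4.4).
P(τ_{4.86} ≤ 4.4) = 2(1 − Φ(4.86/√4.4)) = 2(1 − Φ(2.3169)) ≈ 0.0205

By the reflection principle for standard BM, P(τ_b ≤ t) = 2 · P(B_t ≥ b). Since B_t ~ N(0, t), P(B_t ≥ 4.86) = 1 − Φ(4.86/√t) = 1 − Φ(4.86/√4.4) = 1 − Φ(2.3169) ≈ 0.01025. Doubling: P(τ_{4.86} ≤ 4.4) ≈ 2 · 0.01025 = 0.02050 ≈ 0.0205.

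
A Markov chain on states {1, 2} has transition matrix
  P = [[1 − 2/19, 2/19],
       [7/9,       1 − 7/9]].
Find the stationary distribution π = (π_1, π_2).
π_1 = 133/151, π_2 = 18/151

Solve πP = π with π_1 + π_2 = 1. From πP = π: π_1 · (1 − 2/19) + π_2 · 7/9 = π_1 ⇒ π_2 · 7/9 = π_1 · 2/19 ⇒ π_2/π_1 = (2/19)/(7/9) = 18/133. Together with π_1 + π_2 = 1:
  π_1 = (7/9)/(2/19 + 7/9) = (7/9)/(151/171) = 133/151,
  π_2 = (2/19)/(2/19 + 7/9) = (2/19)/(151/171) = 18/151.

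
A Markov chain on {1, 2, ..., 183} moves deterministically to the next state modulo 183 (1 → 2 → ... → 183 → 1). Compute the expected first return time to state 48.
E[T_48 | X_0 = 48] = 183

The chain cycles deterministically, so starting at state 48 it returns in exactly 183 steps. Equivalently, the stationary distribution is uniform π_j = 1/183 for every state j, so by Kac's formula E[T_48] = 1/π_48 = 183.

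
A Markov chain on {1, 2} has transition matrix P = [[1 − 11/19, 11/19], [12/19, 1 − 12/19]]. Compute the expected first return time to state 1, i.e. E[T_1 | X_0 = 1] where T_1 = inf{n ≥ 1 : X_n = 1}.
E[T_1 | X_0 = 1] = 1/π_1 = 23/12

For an irreducible recurrent Markov chain with stationary distribution π, E[T_i | X_0 = i] = 1/π_i (Kac's formula). Here π_1 = (12/19)/(11/19 + 12/19) = (12/19)/(23/19) = 12/23, so E[T_1 | X_0 = 1] = 1/π_1 = (11/19 + 12/19)/(12/19) = (23/19)/(12/19) = 23/12.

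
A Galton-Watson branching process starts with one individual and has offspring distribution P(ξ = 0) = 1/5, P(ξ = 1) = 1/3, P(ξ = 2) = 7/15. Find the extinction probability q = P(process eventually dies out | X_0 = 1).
q = 3/7

The pgf is f(s) = 1/5 + 1/3·s + 7/15·s². The extinction probability q is the smallest fixed point of f in [0, 1]. Setting s = f(s):
  7/15·s² + (1/3 − 1)·s + 1/5 = 0
  7/15·s² − (1/5 + 7/15)·s + 1/5 = 0
which factors as (s − 1)·(7/15·s − 1/5) = 0, giving roots s = 1 and s = (1/5)/(7/15) = 3/7.
Mean offspring μ = 1/3 + 2·7/15 = 19/15 > 1 (supercritical), so q < 1. The extinction probability is the smaller root: q = (1/5)/(7/15) = 3/7.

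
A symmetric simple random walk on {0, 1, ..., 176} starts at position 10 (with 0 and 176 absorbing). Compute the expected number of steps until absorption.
E[τ | X_0 = 10] = 1660

Let v_k = E[τ | X_0 = k]. Boundary: v_0 = v_176 = 0. Recurrence: v_k = 1 + (v_{k-1} + v_{k+1})/2 for 1 ≤ k ≤ 175. The particular solution to v_k − (v_{k-1} + v_{k+1})/2 = 1 is v_k = −k^2. Adding homogeneous solution A + B k and matching boundaries gives v_k = k (176 − k). Substituting k = 10: v_10 = 10 · 166 = 1660.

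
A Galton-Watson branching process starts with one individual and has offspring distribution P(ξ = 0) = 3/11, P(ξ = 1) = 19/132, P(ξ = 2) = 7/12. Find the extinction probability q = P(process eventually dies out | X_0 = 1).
q = 36/77

The pgf is f(s) = 3/11 + 19/132·s + 7/12·s². The extinction probability q is the smallest fixed point of f in [0, 1]. Setting s = f(s):
  7/12·s² + (19/132 − 1)·s + 3/11 = 0
  7/12·s² − (3/11 + 7/12)·s + 3/11 = 0
which factors as (s − 1)·(7/12·s − 3/11) = 0, giving roots s = 1 and s = (3/11)/(7/12) = 36/77.
Mean offspring μ = 19/132 + 2·7/12 = 173/132 > 1 (supercritical), so q < 1. The extinction probability is the smaller root: q = (3/11)/(7/12) = 36/77.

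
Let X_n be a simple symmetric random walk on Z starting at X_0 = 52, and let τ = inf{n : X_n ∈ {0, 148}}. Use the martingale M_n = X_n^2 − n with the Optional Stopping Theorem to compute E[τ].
E[τ] = 4992

M_n = X_n^2 − n is a martingale (since E[X_{n+1}^2 | F_n] = X_n^2 + 1). By OST (τ has finite mean in a bounded region), E[M_τ] = E[M_0] = X_0^2 − 0 = 52^2 = 2704. Also E[M_τ] = E[X_τ^2] − E[τ]. The walk exits at 0 or 148, with P(hit 148 first) = 52/148, so E[X_τ^2] = 148^2 · 52/148 + 0 = 7696. Thus E[τ] = E[X_τ^2] − E[M_τ] = 7696 − 2704 = 4992 = 52(148 − 52) = 4992.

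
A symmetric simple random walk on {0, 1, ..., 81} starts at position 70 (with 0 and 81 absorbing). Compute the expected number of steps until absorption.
E[τ | X_0 = 70] = 770

Let v_k = E[τ | X_0 = k]. Boundary: v_0 = v_81 = 0. Recurrence: v_k = 1 + (v_{k-1} + v_{k+1})/2 for 1 ≤ k ≤ 80. The particular solution to v_k − (v_{k-1} + v_{k+1})/2 = 1 is v_k = −k^2. Adding homogeneous solution A + B k and matching boundaries gives v_k = k (81 − k). Substituting k = 70: v_70 = 70 · 11 = 770.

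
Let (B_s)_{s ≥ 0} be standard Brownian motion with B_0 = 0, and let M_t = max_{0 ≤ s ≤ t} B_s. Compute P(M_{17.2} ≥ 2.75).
P(M_{17.2} ≥ 2.75) = 2·P(B_{17.2} ≥ 2.75) = 2(1 − Φ(2.75/√17.2)) ≈ 0.5073

By the reflection principle for Brownian motion, P(M_t ≥ a) = 2 · P(B_t ≥ a) for a ≥ 0. Since B_t ~ N(0, t), P(B_t ≥ 2.75) = 1 − Φ(2.75/√t) = 1 − Φ(2.75/√17.2) = 1 − Φ(0.6631). So
  P(M_{17.2} ≥ 2.75) = 2(1 − Φ(0.6631)) ≈ 0.5073.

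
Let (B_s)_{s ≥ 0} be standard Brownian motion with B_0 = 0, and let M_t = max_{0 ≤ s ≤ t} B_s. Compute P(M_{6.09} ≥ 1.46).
P(M_{6.09} ≥ 1.46) = 2·P(B_{6.09} ≥ 1.46) = 2(1 − Φ(1.46/√6.09)) ≈ 0.5541

By the reflection principle for Brownian motion, P(M_t ≥ a) = 2 · P(B_t ≥ a) for a ≥ 0. Since B_t ~ N(0, t), P(B_t ≥ 1.46) = 1 − Φ(1.46/√t) = 1 − Φ(1.46/√6.09) = 1 − Φ(0.5916). So
  P(M_{6.09} ≥ 1.46) = 2(1 − Φ(0.5916)) ≈ 0.5541.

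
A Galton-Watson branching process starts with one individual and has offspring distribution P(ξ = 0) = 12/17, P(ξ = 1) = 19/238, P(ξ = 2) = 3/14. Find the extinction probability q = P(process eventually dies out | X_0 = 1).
q = 1

Mean offspring μ = 0·12/17 + 1·19/238 + 2·3/14 = 121/238 ≤ 1. For μ ≤ 1 with offspring not concentrated at 1, the Galton-Watson process goes extinct almost surely, so q = 1.
(Algebraic check: The pgf is f(s) = 12/17 + 19/238·s + 3/14·s². The extinction probability q is the smallest fixed point of f in [0, 1]. Setting s = f(s):
  3/14·s² + (19/238 − 1)·s + 12/17 = 0
  3/14·s² − (12/17 + 3/14)·s + 12/17 = 0
which factors as (s − 1)·(3/14·s − 12/17) = 0, giving roots s = 1 and s = (12/17)/(3/14) = 56/17. Since 56/17 ≥ 1, the smallest root in [0, 1] is s = 1.)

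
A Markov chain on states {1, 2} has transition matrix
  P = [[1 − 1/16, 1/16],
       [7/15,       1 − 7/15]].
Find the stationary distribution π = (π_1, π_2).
π_1 = 112/127, π_2 = 15/127

Solve πP = π with π_1 + π_2 = 1. From πP = π: π_1 · (1 − 1/16) + π_2 · 7/15 = π_1 ⇒ π_2 · 7/15 = π_1 · 1/16 ⇒ π_2/π_1 = (1/16)/(7/15) = 15/112. Together with π_1 + π_2 = 1:
  π_1 = (7/15)/(1/16 + 7/15) = (7/15)/(127/240) = 112/127,
  π_2 = (1/16)/(1/16 + 7/15) = (1/16)/(127/240) = 15/127.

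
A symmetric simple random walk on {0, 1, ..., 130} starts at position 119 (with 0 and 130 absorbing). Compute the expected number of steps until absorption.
E[τ | X_0 = 119] = 1309

Let v_k = E[τ | X_0 = k]. Boundary: v_0 = v_130 = 0. Recurrence: v_k = 1 + (v_{k-1} + v_{k+1})/2 for 1 ≤ k ≤ 129. The particular solution to v_k − (v_{k-1} + v_{k+1})/2 = 1 is v_k = −k^2. Adding homogeneous solution A + B k and matching boundaries gives v_k = k (130 − k). Substituting k = 119: v_119 = 119 · 11 = 1309.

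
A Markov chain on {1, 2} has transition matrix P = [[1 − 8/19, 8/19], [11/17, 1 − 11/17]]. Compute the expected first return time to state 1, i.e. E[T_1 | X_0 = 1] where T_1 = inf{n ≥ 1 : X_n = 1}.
E[T_1 | X_0 = 1] = 1/π_1 = 345/209

For an irreducible recurrent Markov chain with stationary distribution π, E[T_i | X_0 = i] = 1/π_i (Kac's formula). Here π_1 = (11/17)/(8/19 + 11/17) = (11/17)/(345/323) = 209/345, so E[T_1 | X_0 = 1] = 1/π_1 = (8/19 + 11/17)/(11/17) = (345/323)/(11/17) = 345/209.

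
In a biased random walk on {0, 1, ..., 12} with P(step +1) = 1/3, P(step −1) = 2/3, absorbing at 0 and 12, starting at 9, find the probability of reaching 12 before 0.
P(hit 12 before 0) = (1 − (2)^9) / (1 − (2)^12) = 73/585

Let u_k denote P(reach 12 before 0 | start at k). Boundary: u_0 = 0, u_12 = 1. Recurrence: u_k = 1/3·u_{k+1} + 2/3·u_{k-1} for 1 ≤ k ≤ 11. Try u_k = A + B·r^k with r = q/p = (2/3)/(1/3) = 2. Substitution satisfies the recurrence; boundary conditions give:
  u_k = (1 − r^k) / (1 − r^N) = (1 − (2)^9) / (1 − (2)^12) = 73/585.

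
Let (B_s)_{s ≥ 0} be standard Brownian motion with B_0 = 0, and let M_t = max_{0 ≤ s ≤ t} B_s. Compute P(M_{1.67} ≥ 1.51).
P(M_{1.67} ≥ 1.51) = 2·P(B_{1.67} ≥ 1.51) = 2(1 − Φ(1.51/√1.67)) ≈ 0.2426

By the reflection principle for Brownian motion, P(M_t ≥ a) = 2 · P(B_t ≥ a) for a ≥ 0. Since B_t ~ N(0, t), P(B_t ≥ 1.51) = 1 − Φ(1.51/√t) = 1 − Φ(1.51/√1.67) = 1 − Φ(1.1685). So
  P(M_{1.67} ≥ 1.51) = 2(1 − Φ(1.1685)) ≈ 0.2426.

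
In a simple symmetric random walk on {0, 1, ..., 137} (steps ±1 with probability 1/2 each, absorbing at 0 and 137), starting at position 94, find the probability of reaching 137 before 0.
P(hit 137 before 0) = 94/137

Let u_k = P(hit 137 before 0 | start at k). Then u_0 = 0, u_137 = 1, and u_k = u_{k-1}/2 + u_{k+1}/2 for 1 ≤ k ≤ 136. This harmonic recurrence is solved by u_k = k/137, giving u_94 = 94/137.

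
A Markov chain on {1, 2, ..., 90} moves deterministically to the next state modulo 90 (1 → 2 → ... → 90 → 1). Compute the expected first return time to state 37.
E[T_37 | X_0 = 37] = 90

The chain cycles deterministically, so starting at state 37 it returns in exactly 90 steps. Equivalently, the stationary distribution is uniform π_j = 1/90 for every state j, so by Kac's formula E[T_37] = 1/π_37 = 90.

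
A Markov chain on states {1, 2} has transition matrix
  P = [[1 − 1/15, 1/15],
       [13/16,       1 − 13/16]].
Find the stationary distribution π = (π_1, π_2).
π_1 = 195/211, π_2 = 16/211

Solve πP = π with π_1 + π_2 = 1. From πP = π: π_1 · (1 − 1/15) + π_2 · 13/16 = π_1 ⇒ π_2 · 13/16 = π_1 · 1/15 ⇒ π_2/π_1 = (1/15)/(13/16) = 16/195. Together with π_1 + π_2 = 1:
  π_1 = (13/16)/(1/15 + 13/16) = (13/16)/(211/240) = 195/211,
  π_2 = (1/15)/(1/15 + 13/16) = (1/15)/(211/240) = 16/211.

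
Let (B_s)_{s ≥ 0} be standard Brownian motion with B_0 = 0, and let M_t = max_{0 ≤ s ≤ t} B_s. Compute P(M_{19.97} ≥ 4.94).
P(M_{19.97} ≥ 4.94) = 2·P(B_{19.97} ≥ 4.94) = 2(1 − Φ(4.94/√19.97)) ≈ 0.2690

By the reflection principle for Brownian motion, P(M_t ≥ a) = 2 · P(B_t ≥ a) for a ≥ 0. Since B_t ~ N(0, t), P(B_t ≥ 4.94) = 1 − Φ(4.94/√t) = 1 − Φ(4.94/√19.97) = 1 − Φ(1.1054). So
  P(M_{19.97} ≥ 4.94) = 2(1 − Φ(1.1054)) ≈ 0.2690.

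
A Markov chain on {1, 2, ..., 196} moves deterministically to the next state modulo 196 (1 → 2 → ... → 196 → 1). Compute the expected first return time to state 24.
E[T_24 | X_0 = 24] = 196

The chain cycles deterministically, so starting at state 24 it returns in exactly 196 steps. Equivalently, the stationary distribution is uniform π_j = 1/196 for every state j, so by Kac's formula E[T_24] = 1/π_24 = 196.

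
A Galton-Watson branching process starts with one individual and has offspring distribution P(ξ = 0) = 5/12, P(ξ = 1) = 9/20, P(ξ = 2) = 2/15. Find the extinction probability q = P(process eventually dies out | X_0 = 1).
q = 1

Mean offspring μ = 0·5/12 + 1·9/20 + 2·2/15 = 43/60 ≤ 1. For μ ≤ 1 with offspring not concentrated at 1, the Galton-Watson process goes extinct almost surely, so q = 1.
(Algebraic check: The pgf is f(s) = 5/12 + 9/20·s + 2/15·s². The extinction probability q is the smallest fixed point of f in [0, 1]. Setting s = f(s):
  2/15·s² + (9/20 − 1)·s + 5/12 = 0
  2/15·s² − (5/12 + 2/15)·s + 5/12 = 0
which factors as (s − 1)·(2/15·s − 5/12) = 0, giving roots s = 1 and s = (5/12)/(2/15) = 25/8. Since 25/8 ≥ 1, the smallest root in [0, 1] is s = 1.)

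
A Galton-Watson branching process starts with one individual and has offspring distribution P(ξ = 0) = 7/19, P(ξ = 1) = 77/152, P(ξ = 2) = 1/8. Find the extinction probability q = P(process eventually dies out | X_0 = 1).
q = 1

Mean offspring μ = 0·7/19 + 1·77/152 + 2·1/8 = 115/152 ≤ 1. For μ ≤ 1 with offspring not concentrated at 1, the Galton-Watson process goes extinct almost surely, so q = 1.
(Algebraic check: The pgf is f(s) = 7/19 + 77/152·s + 1/8·s². The extinction probability q is the smallest fixed point of f in [0, 1]. Setting s = f(s):
  1/8·s² + (77/152 − 1)·s + 7/19 = 0
  1/8·s² − (7/19 + 1/8)·s + 7/19 = 0
which factors as (s − 1)·(1/8·s − 7/19) = 0, giving roots s = 1 and s = (7/19)/(1/8) = 56/19. Since 56/19 ≥ 1, the smallest root in [0, 1] is s = 1.)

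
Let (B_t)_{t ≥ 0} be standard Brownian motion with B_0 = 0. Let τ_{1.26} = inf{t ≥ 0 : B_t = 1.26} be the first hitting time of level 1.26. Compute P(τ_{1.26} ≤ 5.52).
P(τ_{1.26} ≤ 5.52) = 2(1 − Φ(1.26/√5.52)) = 2(1 − Φ(0.5363)) ≈ 0.5918

By the reflection principle for standard BM, P(τ_b ≤ t) = 2 · P(B_t ≥ b). Since B_t ~ N(0, t), P(B_t ≥ 1.26) = 1 − Φ(1.26/√t) = 1 − Φ(1.26/√5.52) = 1 − Φ(0.5363) ≈ 0.29588. Doubling: P(τ_{1.26} ≤ 5.52) ≈ 2 · 0.29588 = 0.59176 ≈ 0.5918.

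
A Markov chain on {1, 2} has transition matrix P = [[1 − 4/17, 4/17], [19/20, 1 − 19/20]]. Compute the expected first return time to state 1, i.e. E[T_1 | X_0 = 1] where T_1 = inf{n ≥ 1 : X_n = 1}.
E[T_1 | X_0 = 1] = 1/π_1 = 403/323

For an irreducible recurrent Markov chain with stationary distribution π, E[T_i | X_0 = i] = 1/π_i (Kac's formula). Here π_1 = (19/20)/(4/17 + 19/20) = (19/20)/(403/340) = 323/403, so E[T_1 | X_0 = 1] = 1/π_1 = (4/17 + 19/20)/(19/20) = (403/340)/(19/20) = 403/323.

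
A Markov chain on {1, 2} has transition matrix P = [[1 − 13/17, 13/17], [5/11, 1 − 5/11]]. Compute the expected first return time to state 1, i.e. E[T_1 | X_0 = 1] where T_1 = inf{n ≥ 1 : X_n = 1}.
E[T_1 | X_0 = 1] = 1/π_1 = 228/85

For an irreducible recurrent Markov chain with stationary distribution π, E[T_i | X_0 = i] = 1/π_i (Kac's formula). Here π_1 = (5/11)/(13/17 + 5/11) = (5/11)/(228/187) = 85/228, so E[T_1 | X_0 = 1] = 1/π_1 = (13/17 + 5/11)/(5/11) = (228/187)/(5/11) = 228/85.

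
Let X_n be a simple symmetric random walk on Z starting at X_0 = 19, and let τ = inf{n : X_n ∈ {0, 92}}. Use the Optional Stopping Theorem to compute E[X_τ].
E[X_τ] = 19

X_n is a martingale and τ is a bounded-mean stopping time (indeed τ is finite a.s. with bounded expectation since the walk is in a bounded region). By the OST, E[X_τ] = E[X_0] = 19. Equivalently: E[X_τ] = 92 · P(hit 92 first) + 0 · P(hit 0 first) = 92 · (19/92) = 19.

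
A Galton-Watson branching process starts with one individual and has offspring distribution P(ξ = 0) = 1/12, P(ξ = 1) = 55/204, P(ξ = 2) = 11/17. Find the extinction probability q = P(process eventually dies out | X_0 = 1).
q = 17/132

The pgf is f(s) = 1/12 + 55/204·s + 11/17·s². The extinction probability q is the smallest fixed point of f in [0, 1]. Setting s = f(s):
  11/17·s² + (55/204 − 1)·s + 1/12 = 0
  11/17·s² − (1/12 + 11/17)·s + 1/12 = 0
which factors as (s − 1)·(11/17·s − 1/12) = 0, giving roots s = 1 and s = (1/12)/(11/17) = 17/132.
Mean offspring μ = 55/204 + 2·11/17 = 319/204 > 1 (supercritical), so q < 1. The extinction probability is the smaller root: q = (1/12)/(11/17) = 17/132.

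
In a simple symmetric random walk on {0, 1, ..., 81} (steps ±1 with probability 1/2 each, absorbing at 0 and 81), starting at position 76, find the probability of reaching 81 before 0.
P(hit 81 before 0) = 76/81

Let u_k = P(hit 81 before 0 | start at k). Then u_0 = 0, u_81 = 1, and u_k = u_{k-1}/2 + u_{k+1}/2 for 1 ≤ k ≤ 80. This harmonic recurrence is solved by u_k = k/81, giving u_76 = 76/81.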